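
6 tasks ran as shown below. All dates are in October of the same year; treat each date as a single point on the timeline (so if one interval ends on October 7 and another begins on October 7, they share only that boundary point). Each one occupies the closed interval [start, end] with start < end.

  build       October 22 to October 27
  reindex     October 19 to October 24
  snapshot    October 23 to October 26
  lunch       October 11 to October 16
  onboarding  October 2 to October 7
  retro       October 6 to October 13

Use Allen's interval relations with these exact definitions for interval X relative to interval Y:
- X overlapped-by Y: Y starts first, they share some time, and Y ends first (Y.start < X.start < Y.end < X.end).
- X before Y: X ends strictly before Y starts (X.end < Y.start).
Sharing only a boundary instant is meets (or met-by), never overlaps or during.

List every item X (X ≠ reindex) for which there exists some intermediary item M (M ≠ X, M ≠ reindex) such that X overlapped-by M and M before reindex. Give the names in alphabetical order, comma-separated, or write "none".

lunch, retro

Target reindex = [October 19, October 24].
Intermediaries M with M before reindex: lunch, onboarding, retro.
Via lunch — items with X overlapped-by lunch: none.
Via onboarding — items with X overlapped-by onboarding: retro.
Via retro — items with X overlapped-by retro: lunch.
Union: lunch, retro.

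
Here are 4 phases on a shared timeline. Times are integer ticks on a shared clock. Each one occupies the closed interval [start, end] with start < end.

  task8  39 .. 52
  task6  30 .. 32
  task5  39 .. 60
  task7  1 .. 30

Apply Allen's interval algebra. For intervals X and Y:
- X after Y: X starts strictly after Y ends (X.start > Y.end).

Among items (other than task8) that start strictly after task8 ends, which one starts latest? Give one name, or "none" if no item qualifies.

Target task8 = [39, 52].
task5 [39, 60] → started-by → excluded.
task6 [30, 32] → before → excluded.
task7 [1, 30] → before → excluded.
No candidates → none.

none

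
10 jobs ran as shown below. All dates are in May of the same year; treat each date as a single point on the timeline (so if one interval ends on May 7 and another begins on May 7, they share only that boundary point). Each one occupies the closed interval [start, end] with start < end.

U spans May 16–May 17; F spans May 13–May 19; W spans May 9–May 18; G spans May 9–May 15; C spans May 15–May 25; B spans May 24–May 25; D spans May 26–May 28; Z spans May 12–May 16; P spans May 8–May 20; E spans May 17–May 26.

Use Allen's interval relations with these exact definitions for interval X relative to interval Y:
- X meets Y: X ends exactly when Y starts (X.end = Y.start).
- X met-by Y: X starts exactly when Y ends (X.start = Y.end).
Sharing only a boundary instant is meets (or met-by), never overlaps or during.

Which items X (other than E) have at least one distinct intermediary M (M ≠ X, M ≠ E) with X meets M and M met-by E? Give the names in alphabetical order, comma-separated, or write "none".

none

Target E = [May 17, May 26].
Intermediaries M with M met-by E: D.
Via D — items with X meets D: none.
Union: none.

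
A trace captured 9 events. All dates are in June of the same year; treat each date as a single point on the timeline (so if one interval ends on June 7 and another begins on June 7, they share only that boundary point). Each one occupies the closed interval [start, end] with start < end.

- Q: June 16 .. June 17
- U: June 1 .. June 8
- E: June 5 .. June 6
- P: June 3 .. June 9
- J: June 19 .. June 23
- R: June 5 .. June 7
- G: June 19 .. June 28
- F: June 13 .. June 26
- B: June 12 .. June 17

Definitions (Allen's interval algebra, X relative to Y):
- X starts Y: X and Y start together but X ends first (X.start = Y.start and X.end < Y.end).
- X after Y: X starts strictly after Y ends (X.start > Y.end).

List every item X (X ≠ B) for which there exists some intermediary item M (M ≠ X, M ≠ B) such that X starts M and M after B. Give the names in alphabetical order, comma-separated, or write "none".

J

Target B = [June 12, June 17].
Intermediaries M with M after B: G, J.
Via G — items with X starts G: J.
Via J — items with X starts J: none.
Union: J.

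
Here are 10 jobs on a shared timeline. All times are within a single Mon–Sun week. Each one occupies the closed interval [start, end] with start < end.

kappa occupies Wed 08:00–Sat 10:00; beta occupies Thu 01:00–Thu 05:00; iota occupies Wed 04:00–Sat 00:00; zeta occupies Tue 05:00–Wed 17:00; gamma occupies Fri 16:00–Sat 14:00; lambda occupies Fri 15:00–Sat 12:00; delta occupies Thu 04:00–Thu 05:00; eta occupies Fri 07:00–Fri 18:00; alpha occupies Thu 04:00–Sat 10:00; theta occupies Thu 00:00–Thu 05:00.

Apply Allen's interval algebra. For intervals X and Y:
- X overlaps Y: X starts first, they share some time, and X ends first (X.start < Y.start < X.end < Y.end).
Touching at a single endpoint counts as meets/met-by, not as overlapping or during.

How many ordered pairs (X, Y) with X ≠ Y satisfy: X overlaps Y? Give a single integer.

Checking all 90 ordered pairs for relation 'overlaps'; matching pairs in alphabetical order:
(alpha, gamma): alpha overlaps gamma ✓
(alpha, lambda): alpha overlaps lambda ✓
(beta, alpha): beta overlaps alpha ✓
(eta, gamma): eta overlaps gamma ✓
(eta, lambda): eta overlaps lambda ✓
(iota, alpha): iota overlaps alpha ✓
(iota, gamma): iota overlaps gamma ✓
(iota, kappa): iota overlaps kappa ✓
(iota, lambda): iota overlaps lambda ✓
(kappa, gamma): kappa overlaps gamma ✓
(kappa, lambda): kappa overlaps lambda ✓
(lambda, gamma): lambda overlaps gamma ✓
(theta, alpha): theta overlaps alpha ✓
(zeta, iota): zeta overlaps iota ✓
(zeta, kappa): zeta overlaps kappa ✓
Count: 15.

15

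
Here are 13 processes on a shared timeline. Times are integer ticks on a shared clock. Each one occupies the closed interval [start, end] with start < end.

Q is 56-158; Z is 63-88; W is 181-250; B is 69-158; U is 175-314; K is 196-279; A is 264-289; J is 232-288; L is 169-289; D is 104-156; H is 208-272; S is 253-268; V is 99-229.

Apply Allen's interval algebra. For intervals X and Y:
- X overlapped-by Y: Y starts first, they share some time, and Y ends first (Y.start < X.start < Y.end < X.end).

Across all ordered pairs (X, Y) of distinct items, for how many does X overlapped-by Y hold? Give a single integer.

Checking all 156 ordered pairs for relation 'overlapped-by'; matching pairs in alphabetical order:
(A, H): A overlapped-by H ✓
(A, J): A overlapped-by J ✓
(A, K): A overlapped-by K ✓
(A, S): A overlapped-by S ✓
(B, Z): B overlapped-by Z ✓
(H, V): H overlapped-by V ✓
(H, W): H overlapped-by W ✓
(J, H): J overlapped-by H ✓
(J, K): J overlapped-by K ✓
(J, W): J overlapped-by W ✓
(K, V): K overlapped-by V ✓
(K, W): K overlapped-by W ✓
(L, V): L overlapped-by V ✓
(U, L): U overlapped-by L ✓
(U, V): U overlapped-by V ✓
(V, B): V overlapped-by B ✓
(V, Q): V overlapped-by Q ✓
(W, V): W overlapped-by V ✓
Count: 18.

18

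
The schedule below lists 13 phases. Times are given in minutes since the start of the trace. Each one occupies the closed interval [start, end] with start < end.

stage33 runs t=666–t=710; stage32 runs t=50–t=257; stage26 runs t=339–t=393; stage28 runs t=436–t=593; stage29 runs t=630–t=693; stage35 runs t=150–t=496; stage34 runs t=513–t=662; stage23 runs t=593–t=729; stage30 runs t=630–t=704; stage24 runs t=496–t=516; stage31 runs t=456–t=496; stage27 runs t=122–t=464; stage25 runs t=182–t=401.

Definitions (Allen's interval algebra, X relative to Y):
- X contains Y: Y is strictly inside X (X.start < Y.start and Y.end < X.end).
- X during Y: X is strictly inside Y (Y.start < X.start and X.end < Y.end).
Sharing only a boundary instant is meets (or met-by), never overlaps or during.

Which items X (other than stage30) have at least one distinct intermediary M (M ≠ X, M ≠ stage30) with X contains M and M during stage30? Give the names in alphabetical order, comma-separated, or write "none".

none

Target stage30 = [t=630, t=704].
Intermediaries M with M during stage30: none.
Union: none.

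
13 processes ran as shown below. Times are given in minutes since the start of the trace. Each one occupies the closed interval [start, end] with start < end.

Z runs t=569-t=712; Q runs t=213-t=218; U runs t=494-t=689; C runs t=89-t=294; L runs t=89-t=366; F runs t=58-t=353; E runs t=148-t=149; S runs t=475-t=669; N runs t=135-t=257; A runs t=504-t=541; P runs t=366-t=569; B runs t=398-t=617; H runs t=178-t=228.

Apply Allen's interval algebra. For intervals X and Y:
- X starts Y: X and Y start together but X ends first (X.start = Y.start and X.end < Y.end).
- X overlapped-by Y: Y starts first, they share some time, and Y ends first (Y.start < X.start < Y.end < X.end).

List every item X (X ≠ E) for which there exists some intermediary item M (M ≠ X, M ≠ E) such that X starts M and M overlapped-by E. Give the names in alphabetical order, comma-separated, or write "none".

Target E = [t=148, t=149].
Intermediaries M with M overlapped-by E: none.
Union: none.

none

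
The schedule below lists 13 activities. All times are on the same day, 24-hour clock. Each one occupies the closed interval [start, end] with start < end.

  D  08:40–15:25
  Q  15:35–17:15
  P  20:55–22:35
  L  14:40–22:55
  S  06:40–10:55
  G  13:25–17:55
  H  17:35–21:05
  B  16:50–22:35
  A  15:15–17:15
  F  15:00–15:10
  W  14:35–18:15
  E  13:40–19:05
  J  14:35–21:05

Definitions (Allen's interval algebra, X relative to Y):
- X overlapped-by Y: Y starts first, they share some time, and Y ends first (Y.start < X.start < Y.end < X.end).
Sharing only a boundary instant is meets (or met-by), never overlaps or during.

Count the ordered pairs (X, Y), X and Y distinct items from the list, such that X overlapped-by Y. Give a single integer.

26

Checking all 156 ordered pairs for relation 'overlapped-by'; matching pairs in alphabetical order:
(A, D): A overlapped-by D ✓
(B, A): B overlapped-by A ✓
(B, E): B overlapped-by E ✓
(B, G): B overlapped-by G ✓
(B, J): B overlapped-by J ✓
(B, Q): B overlapped-by Q ✓
(B, W): B overlapped-by W ✓
(D, S): D overlapped-by S ✓
(E, D): E overlapped-by D ✓
(E, G): E overlapped-by G ✓
(G, D): G overlapped-by D ✓
(H, E): H overlapped-by E ✓
(H, G): H overlapped-by G ✓
(H, W): H overlapped-by W ✓
(J, D): J overlapped-by D ✓
(J, E): J overlapped-by E ✓
(J, G): J overlapped-by G ✓
(L, D): L overlapped-by D ✓
(L, E): L overlapped-by E ✓
(L, G): L overlapped-by G ✓
(L, J): L overlapped-by J ✓
(L, W): L overlapped-by W ✓
(P, H): P overlapped-by H ✓
(P, J): P overlapped-by J ✓
... plus 2 further pairs not listed.
Count: 26.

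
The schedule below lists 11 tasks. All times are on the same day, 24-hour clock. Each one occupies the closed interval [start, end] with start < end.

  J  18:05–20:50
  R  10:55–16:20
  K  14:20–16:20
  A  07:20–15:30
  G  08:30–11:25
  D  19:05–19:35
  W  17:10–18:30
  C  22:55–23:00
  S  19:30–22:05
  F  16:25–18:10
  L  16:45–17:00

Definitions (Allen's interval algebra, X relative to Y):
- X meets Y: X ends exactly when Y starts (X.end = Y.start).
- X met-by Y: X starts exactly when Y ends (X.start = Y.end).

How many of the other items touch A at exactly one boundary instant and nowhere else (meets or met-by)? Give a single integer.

0

Target A = [07:20, 15:30].
C [22:55, 23:00] → after → no.
D [19:05, 19:35] → after → no.
F [16:25, 18:10] → after → no.
G [08:30, 11:25] → during → no.
J [18:05, 20:50] → after → no.
K [14:20, 16:20] → overlapped-by → no.
L [16:45, 17:00] → after → no.
R [10:55, 16:20] → overlapped-by → no.
S [19:30, 22:05] → after → no.
W [17:10, 18:30] → after → no.
Total: 0.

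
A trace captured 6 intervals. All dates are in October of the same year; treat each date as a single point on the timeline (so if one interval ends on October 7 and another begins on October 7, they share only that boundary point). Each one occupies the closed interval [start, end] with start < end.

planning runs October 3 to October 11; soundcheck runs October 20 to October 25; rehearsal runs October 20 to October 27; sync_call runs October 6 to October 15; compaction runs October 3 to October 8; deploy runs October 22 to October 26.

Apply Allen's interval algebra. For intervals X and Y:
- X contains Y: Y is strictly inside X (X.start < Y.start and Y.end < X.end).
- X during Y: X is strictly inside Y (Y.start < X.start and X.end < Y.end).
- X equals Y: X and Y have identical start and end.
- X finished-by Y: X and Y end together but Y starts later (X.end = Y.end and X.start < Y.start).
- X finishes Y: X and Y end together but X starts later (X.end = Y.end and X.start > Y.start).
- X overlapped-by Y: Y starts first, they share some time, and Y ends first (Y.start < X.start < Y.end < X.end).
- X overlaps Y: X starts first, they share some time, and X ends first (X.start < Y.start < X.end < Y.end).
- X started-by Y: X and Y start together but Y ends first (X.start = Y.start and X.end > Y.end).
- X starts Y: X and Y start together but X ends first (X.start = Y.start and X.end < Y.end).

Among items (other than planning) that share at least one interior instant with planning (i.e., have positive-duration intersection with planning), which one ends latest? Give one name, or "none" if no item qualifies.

Target planning = [October 3, October 11].
compaction [October 3, October 8] → starts → candidate.
deploy [October 22, October 26] → after → excluded.
rehearsal [October 20, October 27] → after → excluded.
soundcheck [October 20, October 25] → after → excluded.
sync_call [October 6, October 15] → overlapped-by → candidate.
Among candidates, latest end is October 15 → sync_call.

sync_call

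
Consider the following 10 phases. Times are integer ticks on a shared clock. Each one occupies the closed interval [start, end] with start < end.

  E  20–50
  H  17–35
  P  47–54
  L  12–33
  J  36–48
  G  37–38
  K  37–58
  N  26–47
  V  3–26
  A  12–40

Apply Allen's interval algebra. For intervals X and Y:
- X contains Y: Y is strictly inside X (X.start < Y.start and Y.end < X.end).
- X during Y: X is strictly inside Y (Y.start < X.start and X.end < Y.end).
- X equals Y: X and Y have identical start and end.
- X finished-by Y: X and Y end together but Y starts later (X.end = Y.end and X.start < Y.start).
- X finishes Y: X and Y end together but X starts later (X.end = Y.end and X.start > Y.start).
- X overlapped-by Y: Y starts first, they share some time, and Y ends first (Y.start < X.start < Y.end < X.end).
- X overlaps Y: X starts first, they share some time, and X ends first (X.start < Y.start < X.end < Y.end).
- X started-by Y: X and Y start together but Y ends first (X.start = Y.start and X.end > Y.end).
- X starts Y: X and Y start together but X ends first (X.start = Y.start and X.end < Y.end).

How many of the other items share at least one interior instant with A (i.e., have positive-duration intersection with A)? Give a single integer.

8

Target A = [12, 40].
E [20, 50] → overlapped-by → counts.
G [37, 38] → during → counts.
H [17, 35] → during → counts.
J [36, 48] → overlapped-by → counts.
K [37, 58] → overlapped-by → counts.
L [12, 33] → starts → counts.
N [26, 47] → overlapped-by → counts.
P [47, 54] → after → no.
V [3, 26] → overlaps → counts.
Total: 8.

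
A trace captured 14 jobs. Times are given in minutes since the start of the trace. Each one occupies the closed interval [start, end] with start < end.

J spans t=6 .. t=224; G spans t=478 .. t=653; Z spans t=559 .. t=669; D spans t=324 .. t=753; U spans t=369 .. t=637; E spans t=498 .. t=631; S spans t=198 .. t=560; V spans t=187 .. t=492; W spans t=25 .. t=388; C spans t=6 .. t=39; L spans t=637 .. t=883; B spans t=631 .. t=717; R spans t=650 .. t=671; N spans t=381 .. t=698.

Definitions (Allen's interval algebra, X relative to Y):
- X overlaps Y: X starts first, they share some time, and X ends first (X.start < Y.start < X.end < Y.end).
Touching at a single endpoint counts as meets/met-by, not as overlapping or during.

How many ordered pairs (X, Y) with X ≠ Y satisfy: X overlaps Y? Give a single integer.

36

Checking all 182 ordered pairs for relation 'overlaps'; matching pairs in alphabetical order:
(B, L): B overlaps L ✓
(C, W): C overlaps W ✓
(D, L): D overlaps L ✓
(E, Z): E overlaps Z ✓
(G, B): G overlaps B ✓
(G, L): G overlaps L ✓
(G, R): G overlaps R ✓
(G, Z): G overlaps Z ✓
(J, S): J overlaps S ✓
(J, V): J overlaps V ✓
(J, W): J overlaps W ✓
(N, B): N overlaps B ✓
(N, L): N overlaps L ✓
(S, D): S overlaps D ✓
(S, E): S overlaps E ✓
(S, G): S overlaps G ✓
(S, N): S overlaps N ✓
(S, U): S overlaps U ✓
(S, Z): S overlaps Z ✓
(U, B): U overlaps B ✓
(U, G): U overlaps G ✓
(U, N): U overlaps N ✓
(U, Z): U overlaps Z ✓
(V, D): V overlaps D ✓
... plus 12 further pairs not listed.
Count: 36.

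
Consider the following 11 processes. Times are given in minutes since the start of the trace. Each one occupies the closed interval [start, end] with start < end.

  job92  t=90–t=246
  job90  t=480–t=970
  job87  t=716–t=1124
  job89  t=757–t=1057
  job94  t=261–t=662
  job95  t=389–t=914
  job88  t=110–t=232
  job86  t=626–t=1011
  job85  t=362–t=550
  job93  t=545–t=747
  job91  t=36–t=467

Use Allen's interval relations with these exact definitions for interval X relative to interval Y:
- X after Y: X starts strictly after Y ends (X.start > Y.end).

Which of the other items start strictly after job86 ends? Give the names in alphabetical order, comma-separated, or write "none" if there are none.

none

Target job86 = [t=626, t=1011].
job85 [t=362, t=550] → before → no.
job87 [t=716, t=1124] → overlapped-by → no.
job88 [t=110, t=232] → before → no.
job89 [t=757, t=1057] → overlapped-by → no.
job90 [t=480, t=970] → overlaps → no.
job91 [t=36, t=467] → before → no.
job92 [t=90, t=246] → before → no.
job93 [t=545, t=747] → overlaps → no.
job94 [t=261, t=662] → overlaps → no.
job95 [t=389, t=914] → overlaps → no.
Result: none.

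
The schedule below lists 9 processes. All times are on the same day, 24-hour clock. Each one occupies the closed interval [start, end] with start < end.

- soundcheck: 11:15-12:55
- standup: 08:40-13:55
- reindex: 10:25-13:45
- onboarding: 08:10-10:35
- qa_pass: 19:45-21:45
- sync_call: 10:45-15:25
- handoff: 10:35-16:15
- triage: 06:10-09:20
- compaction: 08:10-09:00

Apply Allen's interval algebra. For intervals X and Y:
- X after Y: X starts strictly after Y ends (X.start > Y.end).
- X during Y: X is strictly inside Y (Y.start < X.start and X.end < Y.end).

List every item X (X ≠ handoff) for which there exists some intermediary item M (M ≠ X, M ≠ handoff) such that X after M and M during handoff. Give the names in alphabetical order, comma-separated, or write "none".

qa_pass

Target handoff = [10:35, 16:15].
Intermediaries M with M during handoff: soundcheck, sync_call.
Via soundcheck — items with X after soundcheck: qa_pass.
Via sync_call — items with X after sync_call: qa_pass.
Union: qa_pass.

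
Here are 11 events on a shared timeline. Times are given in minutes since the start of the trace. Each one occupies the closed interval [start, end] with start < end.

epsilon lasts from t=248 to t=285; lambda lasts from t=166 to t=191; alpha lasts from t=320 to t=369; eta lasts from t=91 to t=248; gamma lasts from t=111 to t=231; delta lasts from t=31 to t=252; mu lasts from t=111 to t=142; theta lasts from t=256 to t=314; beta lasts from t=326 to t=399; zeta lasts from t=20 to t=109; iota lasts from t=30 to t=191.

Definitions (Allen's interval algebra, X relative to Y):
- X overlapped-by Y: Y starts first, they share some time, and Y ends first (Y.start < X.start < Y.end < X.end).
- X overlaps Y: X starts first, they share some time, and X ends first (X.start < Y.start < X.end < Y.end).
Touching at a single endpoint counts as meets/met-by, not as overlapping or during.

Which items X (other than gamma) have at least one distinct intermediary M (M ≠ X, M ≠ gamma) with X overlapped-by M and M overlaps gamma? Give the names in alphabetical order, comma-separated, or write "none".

delta, eta

Target gamma = [t=111, t=231].
Intermediaries M with M overlaps gamma: iota.
Via iota — items with X overlapped-by iota: delta, eta.
Union: delta, eta.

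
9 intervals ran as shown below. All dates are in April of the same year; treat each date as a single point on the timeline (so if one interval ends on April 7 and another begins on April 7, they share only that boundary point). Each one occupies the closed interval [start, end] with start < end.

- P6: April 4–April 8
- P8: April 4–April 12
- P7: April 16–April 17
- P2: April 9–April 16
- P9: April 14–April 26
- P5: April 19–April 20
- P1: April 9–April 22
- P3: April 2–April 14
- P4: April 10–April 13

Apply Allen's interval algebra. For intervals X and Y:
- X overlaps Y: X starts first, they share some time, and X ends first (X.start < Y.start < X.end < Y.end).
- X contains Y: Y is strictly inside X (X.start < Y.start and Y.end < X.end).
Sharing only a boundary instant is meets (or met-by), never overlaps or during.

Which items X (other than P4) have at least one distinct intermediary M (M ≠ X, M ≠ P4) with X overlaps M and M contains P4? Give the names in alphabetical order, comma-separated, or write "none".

Target P4 = [April 10, April 13].
Intermediaries M with M contains P4: P1, P2, P3.
Via P1 — items with X overlaps P1: P3, P8.
Via P2 — items with X overlaps P2: P3, P8.
Via P3 — items with X overlaps P3: none.
Union: P3, P8.

P3, P8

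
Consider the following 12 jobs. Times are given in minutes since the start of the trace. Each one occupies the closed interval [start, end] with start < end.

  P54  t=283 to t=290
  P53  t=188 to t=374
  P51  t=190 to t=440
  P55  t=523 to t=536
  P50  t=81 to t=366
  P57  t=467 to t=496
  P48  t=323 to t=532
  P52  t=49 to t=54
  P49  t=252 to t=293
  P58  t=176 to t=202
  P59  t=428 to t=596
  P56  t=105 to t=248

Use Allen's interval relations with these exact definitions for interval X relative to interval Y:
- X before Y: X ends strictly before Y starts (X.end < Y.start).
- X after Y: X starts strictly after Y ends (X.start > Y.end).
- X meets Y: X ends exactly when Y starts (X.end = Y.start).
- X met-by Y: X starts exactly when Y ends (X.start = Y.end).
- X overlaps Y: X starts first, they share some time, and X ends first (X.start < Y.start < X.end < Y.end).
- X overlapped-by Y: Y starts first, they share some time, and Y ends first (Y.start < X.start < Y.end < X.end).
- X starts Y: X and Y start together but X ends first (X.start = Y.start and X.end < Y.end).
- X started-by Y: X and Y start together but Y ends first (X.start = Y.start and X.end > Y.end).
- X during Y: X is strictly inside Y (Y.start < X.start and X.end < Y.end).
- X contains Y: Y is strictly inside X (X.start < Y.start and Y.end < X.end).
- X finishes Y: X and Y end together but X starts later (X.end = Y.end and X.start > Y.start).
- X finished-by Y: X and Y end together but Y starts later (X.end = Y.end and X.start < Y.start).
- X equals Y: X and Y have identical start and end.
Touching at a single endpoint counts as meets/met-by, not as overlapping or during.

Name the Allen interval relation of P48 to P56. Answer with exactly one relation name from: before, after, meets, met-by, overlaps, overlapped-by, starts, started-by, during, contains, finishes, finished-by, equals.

P48 = [t=323, t=532]; P56 = [t=105, t=248].
Compare endpoints: P48.start > P56.start, P48.start > P56.end, P48.end > P56.start, P48.end > P56.end.
That pattern is 'after'.

after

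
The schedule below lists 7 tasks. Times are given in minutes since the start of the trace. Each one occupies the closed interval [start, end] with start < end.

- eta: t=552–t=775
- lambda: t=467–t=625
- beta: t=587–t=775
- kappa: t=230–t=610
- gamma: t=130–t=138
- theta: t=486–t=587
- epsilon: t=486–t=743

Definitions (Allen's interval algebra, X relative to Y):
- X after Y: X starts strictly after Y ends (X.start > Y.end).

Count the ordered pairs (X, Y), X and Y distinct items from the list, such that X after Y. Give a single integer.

Checking all 42 ordered pairs for relation 'after'; matching pairs in alphabetical order:
(beta, gamma): beta after gamma ✓
(epsilon, gamma): epsilon after gamma ✓
(eta, gamma): eta after gamma ✓
(kappa, gamma): kappa after gamma ✓
(lambda, gamma): lambda after gamma ✓
(theta, gamma): theta after gamma ✓
Count: 6.

6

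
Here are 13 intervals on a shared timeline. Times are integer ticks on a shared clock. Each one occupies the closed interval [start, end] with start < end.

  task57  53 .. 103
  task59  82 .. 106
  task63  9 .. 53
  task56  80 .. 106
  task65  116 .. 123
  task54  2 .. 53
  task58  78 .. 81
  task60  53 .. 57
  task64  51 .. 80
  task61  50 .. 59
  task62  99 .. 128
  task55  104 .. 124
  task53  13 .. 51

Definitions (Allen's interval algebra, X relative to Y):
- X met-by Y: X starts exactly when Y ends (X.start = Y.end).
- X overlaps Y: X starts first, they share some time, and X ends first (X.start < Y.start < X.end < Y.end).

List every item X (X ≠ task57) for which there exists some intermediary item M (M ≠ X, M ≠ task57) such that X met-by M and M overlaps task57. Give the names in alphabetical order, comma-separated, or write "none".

task56

Target task57 = [53, 103].
Intermediaries M with M overlaps task57: task61, task64.
Via task61 — items with X met-by task61: none.
Via task64 — items with X met-by task64: task56.
Union: task56.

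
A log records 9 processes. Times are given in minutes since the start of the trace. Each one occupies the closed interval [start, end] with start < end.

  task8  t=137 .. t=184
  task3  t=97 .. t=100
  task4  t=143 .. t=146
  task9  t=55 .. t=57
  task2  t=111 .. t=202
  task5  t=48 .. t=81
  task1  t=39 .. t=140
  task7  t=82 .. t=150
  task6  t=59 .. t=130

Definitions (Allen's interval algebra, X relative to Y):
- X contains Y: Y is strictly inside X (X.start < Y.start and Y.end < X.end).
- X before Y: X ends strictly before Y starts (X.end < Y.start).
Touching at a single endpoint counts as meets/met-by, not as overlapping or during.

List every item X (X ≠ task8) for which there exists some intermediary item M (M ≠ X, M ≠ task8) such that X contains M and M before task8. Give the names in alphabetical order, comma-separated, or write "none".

Target task8 = [t=137, t=184].
Intermediaries M with M before task8: task3, task5, task6, task9.
Via task3 — items with X contains task3: task1, task6, task7.
Via task5 — items with X contains task5: task1.
Via task6 — items with X contains task6: task1.
Via task9 — items with X contains task9: task1, task5.
Union: task1, task5, task6, task7.

task1, task5, task6, task7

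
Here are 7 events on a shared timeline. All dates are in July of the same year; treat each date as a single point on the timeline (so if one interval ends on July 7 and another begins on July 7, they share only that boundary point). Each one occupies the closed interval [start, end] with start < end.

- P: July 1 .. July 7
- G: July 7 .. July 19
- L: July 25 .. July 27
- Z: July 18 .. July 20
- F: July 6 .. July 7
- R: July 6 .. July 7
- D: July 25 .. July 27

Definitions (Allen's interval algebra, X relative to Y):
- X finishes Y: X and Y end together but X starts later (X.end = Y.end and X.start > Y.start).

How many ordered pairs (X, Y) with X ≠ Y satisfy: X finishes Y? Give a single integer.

Checking all 42 ordered pairs for relation 'finishes'; matching pairs in alphabetical order:
(F, P): F finishes P ✓
(R, P): R finishes P ✓
Count: 2.

2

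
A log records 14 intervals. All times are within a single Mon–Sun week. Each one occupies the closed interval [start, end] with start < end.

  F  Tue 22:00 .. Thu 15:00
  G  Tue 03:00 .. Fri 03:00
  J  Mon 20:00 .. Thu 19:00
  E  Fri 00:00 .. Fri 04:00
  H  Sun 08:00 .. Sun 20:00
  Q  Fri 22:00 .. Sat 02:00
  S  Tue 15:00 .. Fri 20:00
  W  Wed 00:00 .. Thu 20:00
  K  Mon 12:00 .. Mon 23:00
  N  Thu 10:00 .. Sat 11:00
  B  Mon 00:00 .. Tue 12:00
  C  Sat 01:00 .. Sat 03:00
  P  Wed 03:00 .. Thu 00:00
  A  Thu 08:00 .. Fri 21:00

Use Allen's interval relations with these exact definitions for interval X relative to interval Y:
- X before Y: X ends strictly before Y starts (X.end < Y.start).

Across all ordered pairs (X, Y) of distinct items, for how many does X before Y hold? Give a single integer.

Checking all 182 ordered pairs for relation 'before'; matching pairs in alphabetical order:
(A, C): A before C ✓
(A, H): A before H ✓
(A, Q): A before Q ✓
(B, A): B before A ✓
(B, C): B before C ✓
(B, E): B before E ✓
(B, F): B before F ✓
(B, H): B before H ✓
(B, N): B before N ✓
(B, P): B before P ✓
(B, Q): B before Q ✓
(B, S): B before S ✓
(B, W): B before W ✓
(C, H): C before H ✓
(E, C): E before C ✓
(E, H): E before H ✓
(E, Q): E before Q ✓
(F, C): F before C ✓
(F, E): F before E ✓
(F, H): F before H ✓
(F, Q): F before Q ✓
(G, C): G before C ✓
(G, H): G before H ✓
(G, Q): G before Q ✓
... plus 30 further pairs not listed.
Count: 54.

54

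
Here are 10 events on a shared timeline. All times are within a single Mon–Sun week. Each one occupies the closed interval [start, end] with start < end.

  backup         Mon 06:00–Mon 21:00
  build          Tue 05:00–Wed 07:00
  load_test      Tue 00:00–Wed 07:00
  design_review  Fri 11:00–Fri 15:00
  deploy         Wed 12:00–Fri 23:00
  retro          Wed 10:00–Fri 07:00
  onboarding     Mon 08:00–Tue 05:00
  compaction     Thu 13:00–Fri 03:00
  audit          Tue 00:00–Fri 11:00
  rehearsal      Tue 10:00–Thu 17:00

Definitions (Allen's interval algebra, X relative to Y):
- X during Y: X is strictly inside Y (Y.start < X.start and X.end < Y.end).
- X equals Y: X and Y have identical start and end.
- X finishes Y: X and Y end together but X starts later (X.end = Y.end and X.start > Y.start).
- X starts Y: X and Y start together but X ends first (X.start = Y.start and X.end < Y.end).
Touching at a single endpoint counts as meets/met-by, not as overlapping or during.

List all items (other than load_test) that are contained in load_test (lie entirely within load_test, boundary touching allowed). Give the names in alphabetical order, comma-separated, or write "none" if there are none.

build

Target load_test = [Tue 00:00, Wed 07:00].
audit [Tue 00:00, Fri 11:00] → started-by → no.
backup [Mon 06:00, Mon 21:00] → before → no.
build [Tue 05:00, Wed 07:00] → finishes → yes.
compaction [Thu 13:00, Fri 03:00] → after → no.
deploy [Wed 12:00, Fri 23:00] → after → no.
design_review [Fri 11:00, Fri 15:00] → after → no.
onboarding [Mon 08:00, Tue 05:00] → overlaps → no.
rehearsal [Tue 10:00, Thu 17:00] → overlapped-by → no.
retro [Wed 10:00, Fri 07:00] → after → no.
Result: build.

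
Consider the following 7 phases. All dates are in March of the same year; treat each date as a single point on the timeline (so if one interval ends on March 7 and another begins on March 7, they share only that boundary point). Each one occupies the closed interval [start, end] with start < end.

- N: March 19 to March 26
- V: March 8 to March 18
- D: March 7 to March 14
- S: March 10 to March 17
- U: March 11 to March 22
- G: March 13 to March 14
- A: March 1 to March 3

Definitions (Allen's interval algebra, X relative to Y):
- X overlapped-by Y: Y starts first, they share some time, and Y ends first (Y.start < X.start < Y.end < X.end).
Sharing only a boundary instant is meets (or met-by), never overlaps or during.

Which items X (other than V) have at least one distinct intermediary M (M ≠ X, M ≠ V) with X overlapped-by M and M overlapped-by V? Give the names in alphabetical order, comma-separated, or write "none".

N

Target V = [March 8, March 18].
Intermediaries M with M overlapped-by V: U.
Via U — items with X overlapped-by U: N.
Union: N.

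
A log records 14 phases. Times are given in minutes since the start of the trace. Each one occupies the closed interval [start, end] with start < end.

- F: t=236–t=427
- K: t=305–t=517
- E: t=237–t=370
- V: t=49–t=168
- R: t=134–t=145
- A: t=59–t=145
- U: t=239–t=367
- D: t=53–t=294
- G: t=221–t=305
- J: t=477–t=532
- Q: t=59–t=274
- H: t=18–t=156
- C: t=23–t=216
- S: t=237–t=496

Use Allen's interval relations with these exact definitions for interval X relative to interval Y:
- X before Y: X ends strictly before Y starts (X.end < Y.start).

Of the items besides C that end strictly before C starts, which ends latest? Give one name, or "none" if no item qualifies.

Target C = [t=23, t=216].
A [t=59, t=145] → during → excluded.
D [t=53, t=294] → overlapped-by → excluded.
E [t=237, t=370] → after → excluded.
F [t=236, t=427] → after → excluded.
G [t=221, t=305] → after → excluded.
H [t=18, t=156] → overlaps → excluded.
J [t=477, t=532] → after → excluded.
K [t=305, t=517] → after → excluded.
Q [t=59, t=274] → overlapped-by → excluded.
R [t=134, t=145] → during → excluded.
S [t=237, t=496] → after → excluded.
U [t=239, t=367] → after → excluded.
V [t=49, t=168] → during → excluded.
No candidates → none.

none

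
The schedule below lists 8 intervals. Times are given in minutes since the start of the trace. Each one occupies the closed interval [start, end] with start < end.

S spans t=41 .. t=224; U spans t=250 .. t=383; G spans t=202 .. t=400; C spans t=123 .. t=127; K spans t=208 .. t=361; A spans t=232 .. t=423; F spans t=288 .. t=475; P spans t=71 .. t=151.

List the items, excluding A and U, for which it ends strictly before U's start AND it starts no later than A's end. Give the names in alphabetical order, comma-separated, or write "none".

Conditions: its end is strictly before U's start (X.end < t=250) AND its start is no later than A's end (X.start <= t=423).
C: end t=127 < t=250? ✓; start t=123 <= t=423? ✓ → yes.
F: end t=475 < t=250? ✗; start t=288 <= t=423? ✓ → no.
G: end t=400 < t=250? ✗; start t=202 <= t=423? ✓ → no.
K: end t=361 < t=250? ✗; start t=208 <= t=423? ✓ → no.
P: end t=151 < t=250? ✓; start t=71 <= t=423? ✓ → yes.
S: end t=224 < t=250? ✓; start t=41 <= t=423? ✓ → yes.
Result: C, P, S.

C, P, S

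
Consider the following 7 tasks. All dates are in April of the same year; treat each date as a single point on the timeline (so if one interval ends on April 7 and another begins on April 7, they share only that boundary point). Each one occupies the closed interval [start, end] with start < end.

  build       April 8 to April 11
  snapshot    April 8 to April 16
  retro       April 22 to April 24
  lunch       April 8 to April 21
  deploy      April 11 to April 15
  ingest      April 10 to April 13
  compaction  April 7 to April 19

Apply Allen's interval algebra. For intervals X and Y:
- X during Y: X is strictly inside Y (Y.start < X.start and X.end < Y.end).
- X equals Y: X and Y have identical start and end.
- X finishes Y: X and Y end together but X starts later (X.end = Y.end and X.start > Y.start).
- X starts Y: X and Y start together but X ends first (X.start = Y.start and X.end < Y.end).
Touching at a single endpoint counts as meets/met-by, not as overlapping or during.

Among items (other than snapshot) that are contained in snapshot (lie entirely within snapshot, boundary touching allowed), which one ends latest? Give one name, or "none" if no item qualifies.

deploy

Target snapshot = [April 8, April 16].
build [April 8, April 11] → starts → candidate.
compaction [April 7, April 19] → contains → excluded.
deploy [April 11, April 15] → during → candidate.
ingest [April 10, April 13] → during → candidate.
lunch [April 8, April 21] → started-by → excluded.
retro [April 22, April 24] → after → excluded.
Among candidates, latest end is April 15 → deploy.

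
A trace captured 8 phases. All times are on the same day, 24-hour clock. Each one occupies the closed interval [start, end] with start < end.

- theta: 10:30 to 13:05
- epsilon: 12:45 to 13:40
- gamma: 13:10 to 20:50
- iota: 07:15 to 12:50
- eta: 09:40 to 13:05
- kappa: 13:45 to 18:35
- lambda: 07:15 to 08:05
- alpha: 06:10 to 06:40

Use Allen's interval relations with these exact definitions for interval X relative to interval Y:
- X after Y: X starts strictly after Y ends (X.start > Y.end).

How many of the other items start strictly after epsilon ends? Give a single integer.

1

Target epsilon = [12:45, 13:40].
alpha [06:10, 06:40] → before → no.
eta [09:40, 13:05] → overlaps → no.
gamma [13:10, 20:50] → overlapped-by → no.
iota [07:15, 12:50] → overlaps → no.
kappa [13:45, 18:35] → after → counts.
lambda [07:15, 08:05] → before → no.
theta [10:30, 13:05] → overlaps → no.
Total: 1.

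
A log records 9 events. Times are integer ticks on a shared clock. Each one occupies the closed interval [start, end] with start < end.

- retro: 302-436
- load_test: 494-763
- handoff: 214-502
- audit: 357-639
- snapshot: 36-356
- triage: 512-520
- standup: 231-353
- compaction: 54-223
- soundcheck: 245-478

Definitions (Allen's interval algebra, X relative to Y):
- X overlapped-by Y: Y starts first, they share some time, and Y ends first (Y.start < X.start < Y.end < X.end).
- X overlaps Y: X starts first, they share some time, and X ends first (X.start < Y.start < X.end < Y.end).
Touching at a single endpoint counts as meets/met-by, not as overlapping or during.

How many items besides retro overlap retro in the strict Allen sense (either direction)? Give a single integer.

Target retro = [302, 436].
audit [357, 639] → overlapped-by → counts.
compaction [54, 223] → before → no.
handoff [214, 502] → contains → no.
load_test [494, 763] → after → no.
snapshot [36, 356] → overlaps → counts.
soundcheck [245, 478] → contains → no.
standup [231, 353] → overlaps → counts.
triage [512, 520] → after → no.
Total: 3.

3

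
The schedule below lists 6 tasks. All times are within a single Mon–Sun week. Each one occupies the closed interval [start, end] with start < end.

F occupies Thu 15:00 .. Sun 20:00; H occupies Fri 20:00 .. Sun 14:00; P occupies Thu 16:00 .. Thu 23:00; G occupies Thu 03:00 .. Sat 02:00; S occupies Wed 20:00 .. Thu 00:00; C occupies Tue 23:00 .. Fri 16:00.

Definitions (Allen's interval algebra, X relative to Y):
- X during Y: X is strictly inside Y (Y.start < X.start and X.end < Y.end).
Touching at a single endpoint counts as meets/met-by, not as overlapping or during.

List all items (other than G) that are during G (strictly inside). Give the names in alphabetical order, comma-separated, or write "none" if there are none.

Target G = [Thu 03:00, Sat 02:00].
C [Tue 23:00, Fri 16:00] → overlaps → no.
F [Thu 15:00, Sun 20:00] → overlapped-by → no.
H [Fri 20:00, Sun 14:00] → overlapped-by → no.
P [Thu 16:00, Thu 23:00] → during → yes.
S [Wed 20:00, Thu 00:00] → before → no.
Result: P.

P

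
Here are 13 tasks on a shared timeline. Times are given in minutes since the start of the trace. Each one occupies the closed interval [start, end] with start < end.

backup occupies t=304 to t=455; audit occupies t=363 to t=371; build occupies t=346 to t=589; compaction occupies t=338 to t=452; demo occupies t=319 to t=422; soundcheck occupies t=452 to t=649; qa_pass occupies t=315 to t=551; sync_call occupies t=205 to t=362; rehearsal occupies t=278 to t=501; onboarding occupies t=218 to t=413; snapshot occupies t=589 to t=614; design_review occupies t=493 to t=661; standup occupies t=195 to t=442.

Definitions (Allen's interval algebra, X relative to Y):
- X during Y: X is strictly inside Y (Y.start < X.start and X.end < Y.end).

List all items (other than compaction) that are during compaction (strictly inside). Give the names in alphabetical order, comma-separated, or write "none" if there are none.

Target compaction = [t=338, t=452].
audit [t=363, t=371] → during → yes.
backup [t=304, t=455] → contains → no.
build [t=346, t=589] → overlapped-by → no.
demo [t=319, t=422] → overlaps → no.
design_review [t=493, t=661] → after → no.
onboarding [t=218, t=413] → overlaps → no.
qa_pass [t=315, t=551] → contains → no.
rehearsal [t=278, t=501] → contains → no.
snapshot [t=589, t=614] → after → no.
soundcheck [t=452, t=649] → met-by → no.
standup [t=195, t=442] → overlaps → no.
sync_call [t=205, t=362] → overlaps → no.
Result: audit.

audit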